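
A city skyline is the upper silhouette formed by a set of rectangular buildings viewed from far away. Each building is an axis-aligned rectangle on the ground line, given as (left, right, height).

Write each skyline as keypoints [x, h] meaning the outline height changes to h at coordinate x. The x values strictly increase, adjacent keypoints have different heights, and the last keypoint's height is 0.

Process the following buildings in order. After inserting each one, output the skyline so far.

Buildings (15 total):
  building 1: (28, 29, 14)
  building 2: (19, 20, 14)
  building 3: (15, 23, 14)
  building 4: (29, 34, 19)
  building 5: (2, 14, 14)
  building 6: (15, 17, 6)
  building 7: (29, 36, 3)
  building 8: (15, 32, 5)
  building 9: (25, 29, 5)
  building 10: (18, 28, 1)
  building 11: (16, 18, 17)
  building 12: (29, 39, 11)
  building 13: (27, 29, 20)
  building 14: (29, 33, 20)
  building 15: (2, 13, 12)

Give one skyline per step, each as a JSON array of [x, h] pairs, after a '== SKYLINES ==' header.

== SKYLINES ==
[[28,14],[29,0]]
[[19,14],[20,0],[28,14],[29,0]]
[[15,14],[23,0],[28,14],[29,0]]
[[15,14],[23,0],[28,14],[29,19],[34,0]]
[[2,14],[14,0],[15,14],[23,0],[28,14],[29,19],[34,0]]
[[2,14],[14,0],[15,14],[23,0],[28,14],[29,19],[34,0]]
[[2,14],[14,0],[15,14],[23,0],[28,14],[29,19],[34,3],[36,0]]
[[2,14],[14,0],[15,14],[23,5],[28,14],[29,19],[34,3],[36,0]]
[[2,14],[14,0],[15,14],[23,5],[28,14],[29,19],[34,3],[36,0]]
[[2,14],[14,0],[15,14],[23,5],[28,14],[29,19],[34,3],[36,0]]
[[2,14],[14,0],[15,14],[16,17],[18,14],[23,5],[28,14],[29,19],[34,3],[36,0]]
[[2,14],[14,0],[15,14],[16,17],[18,14],[23,5],[28,14],[29,19],[34,11],[39,0]]
[[2,14],[14,0],[15,14],[16,17],[18,14],[23,5],[27,20],[29,19],[34,11],[39,0]]
[[2,14],[14,0],[15,14],[16,17],[18,14],[23,5],[27,20],[33,19],[34,11],[39,0]]
[[2,14],[14,0],[15,14],[16,17],[18,14],[23,5],[27,20],[33,19],[34,11],[39,0]]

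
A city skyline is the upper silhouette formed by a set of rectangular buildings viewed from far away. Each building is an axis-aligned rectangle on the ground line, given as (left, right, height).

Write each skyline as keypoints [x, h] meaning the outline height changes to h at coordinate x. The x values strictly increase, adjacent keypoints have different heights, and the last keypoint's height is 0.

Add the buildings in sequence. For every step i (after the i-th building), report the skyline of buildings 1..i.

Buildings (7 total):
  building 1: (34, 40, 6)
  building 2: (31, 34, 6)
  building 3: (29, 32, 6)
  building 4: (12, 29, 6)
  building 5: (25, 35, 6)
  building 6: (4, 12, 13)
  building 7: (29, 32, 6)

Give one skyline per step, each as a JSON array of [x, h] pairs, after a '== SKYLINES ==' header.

== SKYLINES ==
[[34,6],[40,0]]
[[31,6],[40,0]]
[[29,6],[40,0]]
[[12,6],[40,0]]
[[12,6],[40,0]]
[[4,13],[12,6],[40,0]]
[[4,13],[12,6],[40,0]]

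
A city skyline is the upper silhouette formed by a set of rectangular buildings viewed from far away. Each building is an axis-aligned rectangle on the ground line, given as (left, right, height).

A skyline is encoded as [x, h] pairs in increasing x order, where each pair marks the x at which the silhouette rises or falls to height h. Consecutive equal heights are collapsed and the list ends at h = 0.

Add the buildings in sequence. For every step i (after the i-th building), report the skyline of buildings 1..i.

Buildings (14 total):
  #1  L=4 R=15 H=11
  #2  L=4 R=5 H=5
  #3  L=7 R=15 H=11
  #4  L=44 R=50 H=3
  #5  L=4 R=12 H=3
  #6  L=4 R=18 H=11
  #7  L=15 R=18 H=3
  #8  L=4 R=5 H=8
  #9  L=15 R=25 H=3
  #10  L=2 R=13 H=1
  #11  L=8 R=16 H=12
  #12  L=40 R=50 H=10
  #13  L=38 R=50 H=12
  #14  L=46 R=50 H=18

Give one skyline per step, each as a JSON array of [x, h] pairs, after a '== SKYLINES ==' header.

== SKYLINES ==
[[4,11],[15,0]]
[[4,11],[15,0]]
[[4,11],[15,0]]
[[4,11],[15,0],[44,3],[50,0]]
[[4,11],[15,0],[44,3],[50,0]]
[[4,11],[18,0],[44,3],[50,0]]
[[4,11],[18,0],[44,3],[50,0]]
[[4,11],[18,0],[44,3],[50,0]]
[[4,11],[18,3],[25,0],[44,3],[50,0]]
[[2,1],[4,11],[18,3],[25,0],[44,3],[50,0]]
[[2,1],[4,11],[8,12],[16,11],[18,3],[25,0],[44,3],[50,0]]
[[2,1],[4,11],[8,12],[16,11],[18,3],[25,0],[40,10],[50,0]]
[[2,1],[4,11],[8,12],[16,11],[18,3],[25,0],[38,12],[50,0]]
[[2,1],[4,11],[8,12],[16,11],[18,3],[25,0],[38,12],[46,18],[50,0]]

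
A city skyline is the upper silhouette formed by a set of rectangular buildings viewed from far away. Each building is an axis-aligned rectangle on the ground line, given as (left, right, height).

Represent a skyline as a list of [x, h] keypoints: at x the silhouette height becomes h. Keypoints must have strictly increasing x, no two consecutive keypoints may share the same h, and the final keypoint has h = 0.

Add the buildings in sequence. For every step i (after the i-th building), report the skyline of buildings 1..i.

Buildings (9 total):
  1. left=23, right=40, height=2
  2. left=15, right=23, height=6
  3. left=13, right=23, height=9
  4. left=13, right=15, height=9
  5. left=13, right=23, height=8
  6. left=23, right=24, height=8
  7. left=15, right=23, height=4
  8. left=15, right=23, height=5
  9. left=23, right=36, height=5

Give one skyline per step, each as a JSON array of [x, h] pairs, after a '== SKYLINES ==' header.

== SKYLINES ==
[[23,2],[40,0]]
[[15,6],[23,2],[40,0]]
[[13,9],[23,2],[40,0]]
[[13,9],[23,2],[40,0]]
[[13,9],[23,2],[40,0]]
[[13,9],[23,8],[24,2],[40,0]]
[[13,9],[23,8],[24,2],[40,0]]
[[13,9],[23,8],[24,2],[40,0]]
[[13,9],[23,8],[24,5],[36,2],[40,0]]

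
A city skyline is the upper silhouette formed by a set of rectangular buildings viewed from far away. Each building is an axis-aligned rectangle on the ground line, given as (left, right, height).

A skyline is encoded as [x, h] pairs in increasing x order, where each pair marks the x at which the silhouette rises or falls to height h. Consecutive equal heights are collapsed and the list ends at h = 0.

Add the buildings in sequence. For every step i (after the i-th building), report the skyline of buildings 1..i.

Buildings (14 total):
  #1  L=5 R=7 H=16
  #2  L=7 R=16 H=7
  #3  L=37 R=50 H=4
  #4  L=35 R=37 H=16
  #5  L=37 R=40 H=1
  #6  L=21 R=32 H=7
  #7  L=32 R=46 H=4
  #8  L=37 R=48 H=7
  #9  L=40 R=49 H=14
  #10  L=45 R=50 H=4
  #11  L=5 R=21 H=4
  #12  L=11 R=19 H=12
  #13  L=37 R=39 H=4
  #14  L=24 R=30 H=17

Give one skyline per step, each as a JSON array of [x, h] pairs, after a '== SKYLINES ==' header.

== SKYLINES ==
[[5,16],[7,0]]
[[5,16],[7,7],[16,0]]
[[5,16],[7,7],[16,0],[37,4],[50,0]]
[[5,16],[7,7],[16,0],[35,16],[37,4],[50,0]]
[[5,16],[7,7],[16,0],[35,16],[37,4],[50,0]]
[[5,16],[7,7],[16,0],[21,7],[32,0],[35,16],[37,4],[50,0]]
[[5,16],[7,7],[16,0],[21,7],[32,4],[35,16],[37,4],[50,0]]
[[5,16],[7,7],[16,0],[21,7],[32,4],[35,16],[37,7],[48,4],[50,0]]
[[5,16],[7,7],[16,0],[21,7],[32,4],[35,16],[37,7],[40,14],[49,4],[50,0]]
[[5,16],[7,7],[16,0],[21,7],[32,4],[35,16],[37,7],[40,14],[49,4],[50,0]]
[[5,16],[7,7],[16,4],[21,7],[32,4],[35,16],[37,7],[40,14],[49,4],[50,0]]
[[5,16],[7,7],[11,12],[19,4],[21,7],[32,4],[35,16],[37,7],[40,14],[49,4],[50,0]]
[[5,16],[7,7],[11,12],[19,4],[21,7],[32,4],[35,16],[37,7],[40,14],[49,4],[50,0]]
[[5,16],[7,7],[11,12],[19,4],[21,7],[24,17],[30,7],[32,4],[35,16],[37,7],[40,14],[49,4],[50,0]]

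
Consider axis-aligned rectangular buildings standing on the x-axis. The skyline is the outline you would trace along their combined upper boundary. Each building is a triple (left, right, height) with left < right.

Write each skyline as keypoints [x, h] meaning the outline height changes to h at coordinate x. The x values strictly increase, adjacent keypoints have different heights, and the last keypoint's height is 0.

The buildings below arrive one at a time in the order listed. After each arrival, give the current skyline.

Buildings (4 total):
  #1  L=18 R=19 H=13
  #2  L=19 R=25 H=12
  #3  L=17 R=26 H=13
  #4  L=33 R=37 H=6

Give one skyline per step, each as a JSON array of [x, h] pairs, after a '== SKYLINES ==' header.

== SKYLINES ==
[[18,13],[19,0]]
[[18,13],[19,12],[25,0]]
[[17,13],[26,0]]
[[17,13],[26,0],[33,6],[37,0]]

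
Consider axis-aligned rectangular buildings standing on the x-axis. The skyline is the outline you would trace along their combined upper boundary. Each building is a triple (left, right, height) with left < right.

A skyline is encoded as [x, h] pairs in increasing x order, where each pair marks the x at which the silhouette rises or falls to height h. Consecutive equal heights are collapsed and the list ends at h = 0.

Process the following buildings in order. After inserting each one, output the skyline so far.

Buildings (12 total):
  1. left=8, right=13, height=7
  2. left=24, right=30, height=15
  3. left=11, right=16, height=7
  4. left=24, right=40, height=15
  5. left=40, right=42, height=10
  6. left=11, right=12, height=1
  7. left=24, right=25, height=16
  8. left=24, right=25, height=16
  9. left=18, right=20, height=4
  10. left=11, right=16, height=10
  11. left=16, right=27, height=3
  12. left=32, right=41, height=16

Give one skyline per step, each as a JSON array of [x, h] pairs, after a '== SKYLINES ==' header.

== SKYLINES ==
[[8,7],[13,0]]
[[8,7],[13,0],[24,15],[30,0]]
[[8,7],[16,0],[24,15],[30,0]]
[[8,7],[16,0],[24,15],[40,0]]
[[8,7],[16,0],[24,15],[40,10],[42,0]]
[[8,7],[16,0],[24,15],[40,10],[42,0]]
[[8,7],[16,0],[24,16],[25,15],[40,10],[42,0]]
[[8,7],[16,0],[24,16],[25,15],[40,10],[42,0]]
[[8,7],[16,0],[18,4],[20,0],[24,16],[25,15],[40,10],[42,0]]
[[8,7],[11,10],[16,0],[18,4],[20,0],[24,16],[25,15],[40,10],[42,0]]
[[8,7],[11,10],[16,3],[18,4],[20,3],[24,16],[25,15],[40,10],[42,0]]
[[8,7],[11,10],[16,3],[18,4],[20,3],[24,16],[25,15],[32,16],[41,10],[42,0]]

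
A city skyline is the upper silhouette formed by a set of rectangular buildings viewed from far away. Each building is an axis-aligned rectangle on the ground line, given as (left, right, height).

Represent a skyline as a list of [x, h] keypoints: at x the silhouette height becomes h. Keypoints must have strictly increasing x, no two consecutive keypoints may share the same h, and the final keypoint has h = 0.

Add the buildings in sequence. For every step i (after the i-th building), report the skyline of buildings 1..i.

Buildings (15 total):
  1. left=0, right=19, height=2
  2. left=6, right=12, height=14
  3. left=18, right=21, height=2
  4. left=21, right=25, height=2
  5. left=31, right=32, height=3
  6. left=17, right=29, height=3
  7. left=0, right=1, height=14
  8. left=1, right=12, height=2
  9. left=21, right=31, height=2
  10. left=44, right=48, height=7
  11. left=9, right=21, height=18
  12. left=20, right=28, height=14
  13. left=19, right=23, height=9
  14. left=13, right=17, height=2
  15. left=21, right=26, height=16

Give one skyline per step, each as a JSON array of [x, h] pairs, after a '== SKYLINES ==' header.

== SKYLINES ==
[[0,2],[19,0]]
[[0,2],[6,14],[12,2],[19,0]]
[[0,2],[6,14],[12,2],[21,0]]
[[0,2],[6,14],[12,2],[25,0]]
[[0,2],[6,14],[12,2],[25,0],[31,3],[32,0]]
[[0,2],[6,14],[12,2],[17,3],[29,0],[31,3],[32,0]]
[[0,14],[1,2],[6,14],[12,2],[17,3],[29,0],[31,3],[32,0]]
[[0,14],[1,2],[6,14],[12,2],[17,3],[29,0],[31,3],[32,0]]
[[0,14],[1,2],[6,14],[12,2],[17,3],[29,2],[31,3],[32,0]]
[[0,14],[1,2],[6,14],[12,2],[17,3],[29,2],[31,3],[32,0],[44,7],[48,0]]
[[0,14],[1,2],[6,14],[9,18],[21,3],[29,2],[31,3],[32,0],[44,7],[48,0]]
[[0,14],[1,2],[6,14],[9,18],[21,14],[28,3],[29,2],[31,3],[32,0],[44,7],[48,0]]
[[0,14],[1,2],[6,14],[9,18],[21,14],[28,3],[29,2],[31,3],[32,0],[44,7],[48,0]]
[[0,14],[1,2],[6,14],[9,18],[21,14],[28,3],[29,2],[31,3],[32,0],[44,7],[48,0]]
[[0,14],[1,2],[6,14],[9,18],[21,16],[26,14],[28,3],[29,2],[31,3],[32,0],[44,7],[48,0]]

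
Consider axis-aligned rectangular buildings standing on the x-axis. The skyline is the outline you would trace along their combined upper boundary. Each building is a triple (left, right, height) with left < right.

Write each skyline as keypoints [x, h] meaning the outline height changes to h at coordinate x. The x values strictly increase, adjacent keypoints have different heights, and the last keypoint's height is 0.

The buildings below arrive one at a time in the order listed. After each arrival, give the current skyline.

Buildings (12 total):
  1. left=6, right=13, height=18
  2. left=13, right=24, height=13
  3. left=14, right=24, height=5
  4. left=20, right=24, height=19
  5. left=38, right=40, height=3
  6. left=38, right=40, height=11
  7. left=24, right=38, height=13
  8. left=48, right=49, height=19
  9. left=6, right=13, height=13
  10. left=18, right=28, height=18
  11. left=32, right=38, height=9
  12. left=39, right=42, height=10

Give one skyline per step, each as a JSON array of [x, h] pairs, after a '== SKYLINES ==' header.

== SKYLINES ==
[[6,18],[13,0]]
[[6,18],[13,13],[24,0]]
[[6,18],[13,13],[24,0]]
[[6,18],[13,13],[20,19],[24,0]]
[[6,18],[13,13],[20,19],[24,0],[38,3],[40,0]]
[[6,18],[13,13],[20,19],[24,0],[38,11],[40,0]]
[[6,18],[13,13],[20,19],[24,13],[38,11],[40,0]]
[[6,18],[13,13],[20,19],[24,13],[38,11],[40,0],[48,19],[49,0]]
[[6,18],[13,13],[20,19],[24,13],[38,11],[40,0],[48,19],[49,0]]
[[6,18],[13,13],[18,18],[20,19],[24,18],[28,13],[38,11],[40,0],[48,19],[49,0]]
[[6,18],[13,13],[18,18],[20,19],[24,18],[28,13],[38,11],[40,0],[48,19],[49,0]]
[[6,18],[13,13],[18,18],[20,19],[24,18],[28,13],[38,11],[40,10],[42,0],[48,19],[49,0]]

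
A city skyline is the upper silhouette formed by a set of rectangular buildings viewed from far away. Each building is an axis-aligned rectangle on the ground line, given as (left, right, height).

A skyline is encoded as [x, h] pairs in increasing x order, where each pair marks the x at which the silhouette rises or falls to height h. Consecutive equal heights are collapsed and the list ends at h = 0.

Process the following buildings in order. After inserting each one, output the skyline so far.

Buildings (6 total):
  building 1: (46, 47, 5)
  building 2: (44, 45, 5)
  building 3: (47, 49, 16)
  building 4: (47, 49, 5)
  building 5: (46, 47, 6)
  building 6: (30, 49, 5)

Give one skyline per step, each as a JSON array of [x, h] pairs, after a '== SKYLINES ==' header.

== SKYLINES ==
[[46,5],[47,0]]
[[44,5],[45,0],[46,5],[47,0]]
[[44,5],[45,0],[46,5],[47,16],[49,0]]
[[44,5],[45,0],[46,5],[47,16],[49,0]]
[[44,5],[45,0],[46,6],[47,16],[49,0]]
[[30,5],[46,6],[47,16],[49,0]]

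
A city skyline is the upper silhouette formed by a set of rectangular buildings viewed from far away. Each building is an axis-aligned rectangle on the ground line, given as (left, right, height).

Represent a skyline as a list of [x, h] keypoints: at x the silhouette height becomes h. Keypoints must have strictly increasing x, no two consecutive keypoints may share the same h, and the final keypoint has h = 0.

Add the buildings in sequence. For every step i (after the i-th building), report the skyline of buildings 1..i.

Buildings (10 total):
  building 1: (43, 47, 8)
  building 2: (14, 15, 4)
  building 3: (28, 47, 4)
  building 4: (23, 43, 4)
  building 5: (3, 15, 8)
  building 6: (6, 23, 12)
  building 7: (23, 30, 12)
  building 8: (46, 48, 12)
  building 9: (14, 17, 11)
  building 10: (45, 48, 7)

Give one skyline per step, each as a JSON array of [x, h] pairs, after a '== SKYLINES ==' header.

== SKYLINES ==
[[43,8],[47,0]]
[[14,4],[15,0],[43,8],[47,0]]
[[14,4],[15,0],[28,4],[43,8],[47,0]]
[[14,4],[15,0],[23,4],[43,8],[47,0]]
[[3,8],[15,0],[23,4],[43,8],[47,0]]
[[3,8],[6,12],[23,4],[43,8],[47,0]]
[[3,8],[6,12],[30,4],[43,8],[47,0]]
[[3,8],[6,12],[30,4],[43,8],[46,12],[48,0]]
[[3,8],[6,12],[30,4],[43,8],[46,12],[48,0]]
[[3,8],[6,12],[30,4],[43,8],[46,12],[48,0]]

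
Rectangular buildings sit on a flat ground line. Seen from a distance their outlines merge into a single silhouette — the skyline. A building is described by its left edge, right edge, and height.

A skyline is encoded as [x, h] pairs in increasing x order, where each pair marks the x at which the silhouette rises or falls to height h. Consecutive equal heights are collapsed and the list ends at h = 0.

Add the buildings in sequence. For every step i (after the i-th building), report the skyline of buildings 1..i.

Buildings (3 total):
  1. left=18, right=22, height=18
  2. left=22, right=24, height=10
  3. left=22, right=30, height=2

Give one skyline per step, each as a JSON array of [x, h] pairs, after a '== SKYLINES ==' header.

== SKYLINES ==
[[18,18],[22,0]]
[[18,18],[22,10],[24,0]]
[[18,18],[22,10],[24,2],[30,0]]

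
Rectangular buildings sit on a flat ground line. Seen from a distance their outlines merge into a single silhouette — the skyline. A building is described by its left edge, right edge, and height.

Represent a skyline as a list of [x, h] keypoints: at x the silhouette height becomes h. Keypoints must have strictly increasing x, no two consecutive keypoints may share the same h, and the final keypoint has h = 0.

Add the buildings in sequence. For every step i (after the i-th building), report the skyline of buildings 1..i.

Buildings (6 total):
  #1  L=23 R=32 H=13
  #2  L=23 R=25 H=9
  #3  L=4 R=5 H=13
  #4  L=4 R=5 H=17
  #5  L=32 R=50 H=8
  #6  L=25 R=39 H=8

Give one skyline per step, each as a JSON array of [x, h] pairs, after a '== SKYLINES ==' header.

== SKYLINES ==
[[23,13],[32,0]]
[[23,13],[32,0]]
[[4,13],[5,0],[23,13],[32,0]]
[[4,17],[5,0],[23,13],[32,0]]
[[4,17],[5,0],[23,13],[32,8],[50,0]]
[[4,17],[5,0],[23,13],[32,8],[50,0]]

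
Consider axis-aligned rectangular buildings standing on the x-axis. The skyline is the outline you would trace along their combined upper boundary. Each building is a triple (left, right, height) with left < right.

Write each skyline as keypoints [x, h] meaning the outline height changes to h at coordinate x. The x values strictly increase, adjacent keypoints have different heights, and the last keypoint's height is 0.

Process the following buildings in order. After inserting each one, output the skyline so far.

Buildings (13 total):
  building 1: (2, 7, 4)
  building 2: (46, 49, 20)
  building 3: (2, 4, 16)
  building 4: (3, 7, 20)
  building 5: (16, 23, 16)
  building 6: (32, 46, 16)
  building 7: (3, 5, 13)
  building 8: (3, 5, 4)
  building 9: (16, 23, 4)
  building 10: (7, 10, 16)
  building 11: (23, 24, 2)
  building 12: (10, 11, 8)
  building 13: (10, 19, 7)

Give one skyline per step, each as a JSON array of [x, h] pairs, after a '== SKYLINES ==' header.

== SKYLINES ==
[[2,4],[7,0]]
[[2,4],[7,0],[46,20],[49,0]]
[[2,16],[4,4],[7,0],[46,20],[49,0]]
[[2,16],[3,20],[7,0],[46,20],[49,0]]
[[2,16],[3,20],[7,0],[16,16],[23,0],[46,20],[49,0]]
[[2,16],[3,20],[7,0],[16,16],[23,0],[32,16],[46,20],[49,0]]
[[2,16],[3,20],[7,0],[16,16],[23,0],[32,16],[46,20],[49,0]]
[[2,16],[3,20],[7,0],[16,16],[23,0],[32,16],[46,20],[49,0]]
[[2,16],[3,20],[7,0],[16,16],[23,0],[32,16],[46,20],[49,0]]
[[2,16],[3,20],[7,16],[10,0],[16,16],[23,0],[32,16],[46,20],[49,0]]
[[2,16],[3,20],[7,16],[10,0],[16,16],[23,2],[24,0],[32,16],[46,20],[49,0]]
[[2,16],[3,20],[7,16],[10,8],[11,0],[16,16],[23,2],[24,0],[32,16],[46,20],[49,0]]
[[2,16],[3,20],[7,16],[10,8],[11,7],[16,16],[23,2],[24,0],[32,16],[46,20],[49,0]]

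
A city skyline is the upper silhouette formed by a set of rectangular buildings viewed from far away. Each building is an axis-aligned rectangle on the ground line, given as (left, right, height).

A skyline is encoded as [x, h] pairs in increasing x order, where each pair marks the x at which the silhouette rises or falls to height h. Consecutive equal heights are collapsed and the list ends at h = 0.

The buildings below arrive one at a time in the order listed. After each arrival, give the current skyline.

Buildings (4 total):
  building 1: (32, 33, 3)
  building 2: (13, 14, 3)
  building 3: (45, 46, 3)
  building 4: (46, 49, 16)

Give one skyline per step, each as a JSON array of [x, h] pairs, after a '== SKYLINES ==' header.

== SKYLINES ==
[[32,3],[33,0]]
[[13,3],[14,0],[32,3],[33,0]]
[[13,3],[14,0],[32,3],[33,0],[45,3],[46,0]]
[[13,3],[14,0],[32,3],[33,0],[45,3],[46,16],[49,0]]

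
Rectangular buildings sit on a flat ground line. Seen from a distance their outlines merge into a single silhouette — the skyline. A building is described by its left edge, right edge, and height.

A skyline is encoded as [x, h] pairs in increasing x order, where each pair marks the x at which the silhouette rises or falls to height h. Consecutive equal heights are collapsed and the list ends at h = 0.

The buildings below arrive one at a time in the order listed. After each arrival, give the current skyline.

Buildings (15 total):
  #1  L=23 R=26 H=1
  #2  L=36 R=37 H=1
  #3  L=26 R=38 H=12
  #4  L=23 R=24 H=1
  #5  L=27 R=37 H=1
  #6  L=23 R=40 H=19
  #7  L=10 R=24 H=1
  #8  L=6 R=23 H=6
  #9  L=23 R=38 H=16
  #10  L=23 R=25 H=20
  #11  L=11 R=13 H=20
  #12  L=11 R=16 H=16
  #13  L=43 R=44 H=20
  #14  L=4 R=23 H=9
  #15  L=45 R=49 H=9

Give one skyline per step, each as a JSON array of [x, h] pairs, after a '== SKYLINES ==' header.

== SKYLINES ==
[[23,1],[26,0]]
[[23,1],[26,0],[36,1],[37,0]]
[[23,1],[26,12],[38,0]]
[[23,1],[26,12],[38,0]]
[[23,1],[26,12],[38,0]]
[[23,19],[40,0]]
[[10,1],[23,19],[40,0]]
[[6,6],[23,19],[40,0]]
[[6,6],[23,19],[40,0]]
[[6,6],[23,20],[25,19],[40,0]]
[[6,6],[11,20],[13,6],[23,20],[25,19],[40,0]]
[[6,6],[11,20],[13,16],[16,6],[23,20],[25,19],[40,0]]
[[6,6],[11,20],[13,16],[16,6],[23,20],[25,19],[40,0],[43,20],[44,0]]
[[4,9],[11,20],[13,16],[16,9],[23,20],[25,19],[40,0],[43,20],[44,0]]
[[4,9],[11,20],[13,16],[16,9],[23,20],[25,19],[40,0],[43,20],[44,0],[45,9],[49,0]]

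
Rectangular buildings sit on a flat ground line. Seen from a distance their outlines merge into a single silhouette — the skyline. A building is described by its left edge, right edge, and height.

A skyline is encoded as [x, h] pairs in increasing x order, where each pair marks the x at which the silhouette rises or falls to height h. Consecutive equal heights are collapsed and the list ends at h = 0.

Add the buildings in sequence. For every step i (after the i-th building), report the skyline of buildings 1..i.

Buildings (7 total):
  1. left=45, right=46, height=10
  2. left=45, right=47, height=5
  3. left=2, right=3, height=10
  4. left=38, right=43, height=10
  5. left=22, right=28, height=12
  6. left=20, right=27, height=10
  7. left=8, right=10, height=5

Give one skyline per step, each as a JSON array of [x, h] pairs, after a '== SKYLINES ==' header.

== SKYLINES ==
[[45,10],[46,0]]
[[45,10],[46,5],[47,0]]
[[2,10],[3,0],[45,10],[46,5],[47,0]]
[[2,10],[3,0],[38,10],[43,0],[45,10],[46,5],[47,0]]
[[2,10],[3,0],[22,12],[28,0],[38,10],[43,0],[45,10],[46,5],[47,0]]
[[2,10],[3,0],[20,10],[22,12],[28,0],[38,10],[43,0],[45,10],[46,5],[47,0]]
[[2,10],[3,0],[8,5],[10,0],[20,10],[22,12],[28,0],[38,10],[43,0],[45,10],[46,5],[47,0]]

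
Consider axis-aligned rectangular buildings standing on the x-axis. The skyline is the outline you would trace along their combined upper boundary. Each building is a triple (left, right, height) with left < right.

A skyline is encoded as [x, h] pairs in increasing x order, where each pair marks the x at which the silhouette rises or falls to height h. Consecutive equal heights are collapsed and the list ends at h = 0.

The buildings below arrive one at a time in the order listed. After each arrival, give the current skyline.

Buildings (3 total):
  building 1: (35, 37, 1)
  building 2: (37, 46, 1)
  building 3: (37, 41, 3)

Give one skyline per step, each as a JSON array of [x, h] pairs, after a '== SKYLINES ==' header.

== SKYLINES ==
[[35,1],[37,0]]
[[35,1],[46,0]]
[[35,1],[37,3],[41,1],[46,0]]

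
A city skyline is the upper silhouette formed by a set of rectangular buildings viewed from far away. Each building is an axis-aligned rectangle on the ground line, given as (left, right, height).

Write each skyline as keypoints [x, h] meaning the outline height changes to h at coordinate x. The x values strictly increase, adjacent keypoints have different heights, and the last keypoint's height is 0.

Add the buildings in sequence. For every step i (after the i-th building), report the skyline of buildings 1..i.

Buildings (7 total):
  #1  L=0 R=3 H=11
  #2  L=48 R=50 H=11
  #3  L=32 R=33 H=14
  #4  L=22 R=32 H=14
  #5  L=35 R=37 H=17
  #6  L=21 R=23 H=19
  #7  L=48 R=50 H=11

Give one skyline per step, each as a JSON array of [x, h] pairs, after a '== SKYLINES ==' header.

== SKYLINES ==
[[0,11],[3,0]]
[[0,11],[3,0],[48,11],[50,0]]
[[0,11],[3,0],[32,14],[33,0],[48,11],[50,0]]
[[0,11],[3,0],[22,14],[33,0],[48,11],[50,0]]
[[0,11],[3,0],[22,14],[33,0],[35,17],[37,0],[48,11],[50,0]]
[[0,11],[3,0],[21,19],[23,14],[33,0],[35,17],[37,0],[48,11],[50,0]]
[[0,11],[3,0],[21,19],[23,14],[33,0],[35,17],[37,0],[48,11],[50,0]]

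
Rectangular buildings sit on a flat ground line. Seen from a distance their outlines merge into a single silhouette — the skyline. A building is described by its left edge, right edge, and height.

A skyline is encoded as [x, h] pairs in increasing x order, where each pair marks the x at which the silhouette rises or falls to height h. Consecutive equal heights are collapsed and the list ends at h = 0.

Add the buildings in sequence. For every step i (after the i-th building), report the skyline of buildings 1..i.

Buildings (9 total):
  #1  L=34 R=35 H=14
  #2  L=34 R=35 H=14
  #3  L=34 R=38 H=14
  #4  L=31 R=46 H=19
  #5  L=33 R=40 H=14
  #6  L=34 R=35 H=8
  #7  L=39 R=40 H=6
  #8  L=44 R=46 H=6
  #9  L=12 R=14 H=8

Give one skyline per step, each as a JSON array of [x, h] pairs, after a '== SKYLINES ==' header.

== SKYLINES ==
[[34,14],[35,0]]
[[34,14],[35,0]]
[[34,14],[38,0]]
[[31,19],[46,0]]
[[31,19],[46,0]]
[[31,19],[46,0]]
[[31,19],[46,0]]
[[31,19],[46,0]]
[[12,8],[14,0],[31,19],[46,0]]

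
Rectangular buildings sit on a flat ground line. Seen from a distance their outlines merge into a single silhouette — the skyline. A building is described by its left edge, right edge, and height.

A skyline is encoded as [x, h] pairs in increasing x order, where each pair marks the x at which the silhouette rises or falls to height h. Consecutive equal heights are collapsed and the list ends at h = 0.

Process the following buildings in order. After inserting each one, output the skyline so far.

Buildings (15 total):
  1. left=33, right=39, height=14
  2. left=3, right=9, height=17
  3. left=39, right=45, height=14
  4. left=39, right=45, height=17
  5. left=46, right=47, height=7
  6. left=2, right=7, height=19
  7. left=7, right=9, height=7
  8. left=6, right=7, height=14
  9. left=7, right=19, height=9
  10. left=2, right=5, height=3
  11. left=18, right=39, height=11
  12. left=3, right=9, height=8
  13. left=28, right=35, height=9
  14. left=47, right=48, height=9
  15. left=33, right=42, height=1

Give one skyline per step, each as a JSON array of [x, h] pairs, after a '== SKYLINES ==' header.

== SKYLINES ==
[[33,14],[39,0]]
[[3,17],[9,0],[33,14],[39,0]]
[[3,17],[9,0],[33,14],[45,0]]
[[3,17],[9,0],[33,14],[39,17],[45,0]]
[[3,17],[9,0],[33,14],[39,17],[45,0],[46,7],[47,0]]
[[2,19],[7,17],[9,0],[33,14],[39,17],[45,0],[46,7],[47,0]]
[[2,19],[7,17],[9,0],[33,14],[39,17],[45,0],[46,7],[47,0]]
[[2,19],[7,17],[9,0],[33,14],[39,17],[45,0],[46,7],[47,0]]
[[2,19],[7,17],[9,9],[19,0],[33,14],[39,17],[45,0],[46,7],[47,0]]
[[2,19],[7,17],[9,9],[19,0],[33,14],[39,17],[45,0],[46,7],[47,0]]
[[2,19],[7,17],[9,9],[18,11],[33,14],[39,17],[45,0],[46,7],[47,0]]
[[2,19],[7,17],[9,9],[18,11],[33,14],[39,17],[45,0],[46,7],[47,0]]
[[2,19],[7,17],[9,9],[18,11],[33,14],[39,17],[45,0],[46,7],[47,0]]
[[2,19],[7,17],[9,9],[18,11],[33,14],[39,17],[45,0],[46,7],[47,9],[48,0]]
[[2,19],[7,17],[9,9],[18,11],[33,14],[39,17],[45,0],[46,7],[47,9],[48,0]]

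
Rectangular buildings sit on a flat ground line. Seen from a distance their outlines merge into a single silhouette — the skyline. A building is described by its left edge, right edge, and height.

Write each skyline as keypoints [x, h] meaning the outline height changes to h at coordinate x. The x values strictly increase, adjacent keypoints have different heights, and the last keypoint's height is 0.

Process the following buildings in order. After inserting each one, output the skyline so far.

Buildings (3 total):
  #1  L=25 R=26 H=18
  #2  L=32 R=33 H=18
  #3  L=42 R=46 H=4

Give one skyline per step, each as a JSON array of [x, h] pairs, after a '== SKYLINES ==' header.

== SKYLINES ==
[[25,18],[26,0]]
[[25,18],[26,0],[32,18],[33,0]]
[[25,18],[26,0],[32,18],[33,0],[42,4],[46,0]]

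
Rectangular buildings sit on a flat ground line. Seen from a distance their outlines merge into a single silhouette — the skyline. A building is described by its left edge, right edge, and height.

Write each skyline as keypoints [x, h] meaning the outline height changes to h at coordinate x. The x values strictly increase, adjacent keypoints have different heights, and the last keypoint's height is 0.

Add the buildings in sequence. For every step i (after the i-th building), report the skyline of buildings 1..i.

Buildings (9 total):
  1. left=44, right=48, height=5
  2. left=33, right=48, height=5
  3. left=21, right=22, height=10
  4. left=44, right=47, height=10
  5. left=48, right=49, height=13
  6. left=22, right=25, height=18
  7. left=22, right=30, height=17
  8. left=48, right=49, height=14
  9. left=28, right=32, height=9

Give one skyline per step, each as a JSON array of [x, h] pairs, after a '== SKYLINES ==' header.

== SKYLINES ==
[[44,5],[48,0]]
[[33,5],[48,0]]
[[21,10],[22,0],[33,5],[48,0]]
[[21,10],[22,0],[33,5],[44,10],[47,5],[48,0]]
[[21,10],[22,0],[33,5],[44,10],[47,5],[48,13],[49,0]]
[[21,10],[22,18],[25,0],[33,5],[44,10],[47,5],[48,13],[49,0]]
[[21,10],[22,18],[25,17],[30,0],[33,5],[44,10],[47,5],[48,13],[49,0]]
[[21,10],[22,18],[25,17],[30,0],[33,5],[44,10],[47,5],[48,14],[49,0]]
[[21,10],[22,18],[25,17],[30,9],[32,0],[33,5],[44,10],[47,5],[48,14],[49,0]]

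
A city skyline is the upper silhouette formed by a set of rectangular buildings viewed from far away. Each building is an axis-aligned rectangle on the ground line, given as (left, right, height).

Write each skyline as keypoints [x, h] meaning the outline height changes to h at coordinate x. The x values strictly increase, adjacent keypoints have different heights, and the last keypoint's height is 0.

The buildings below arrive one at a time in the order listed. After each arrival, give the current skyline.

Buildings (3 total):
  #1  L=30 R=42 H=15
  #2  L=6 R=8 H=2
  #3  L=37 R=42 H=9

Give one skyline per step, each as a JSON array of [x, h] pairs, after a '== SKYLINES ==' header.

== SKYLINES ==
[[30,15],[42,0]]
[[6,2],[8,0],[30,15],[42,0]]
[[6,2],[8,0],[30,15],[42,0]]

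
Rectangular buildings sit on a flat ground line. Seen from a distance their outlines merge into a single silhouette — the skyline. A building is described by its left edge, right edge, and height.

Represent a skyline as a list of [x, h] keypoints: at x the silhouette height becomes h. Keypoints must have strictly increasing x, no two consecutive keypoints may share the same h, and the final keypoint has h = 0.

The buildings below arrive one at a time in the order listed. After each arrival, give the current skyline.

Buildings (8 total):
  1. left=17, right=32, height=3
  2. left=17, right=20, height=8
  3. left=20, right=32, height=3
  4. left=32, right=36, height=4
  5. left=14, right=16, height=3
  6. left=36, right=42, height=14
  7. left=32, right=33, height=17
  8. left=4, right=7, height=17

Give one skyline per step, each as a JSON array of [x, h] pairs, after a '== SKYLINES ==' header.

== SKYLINES ==
[[17,3],[32,0]]
[[17,8],[20,3],[32,0]]
[[17,8],[20,3],[32,0]]
[[17,8],[20,3],[32,4],[36,0]]
[[14,3],[16,0],[17,8],[20,3],[32,4],[36,0]]
[[14,3],[16,0],[17,8],[20,3],[32,4],[36,14],[42,0]]
[[14,3],[16,0],[17,8],[20,3],[32,17],[33,4],[36,14],[42,0]]
[[4,17],[7,0],[14,3],[16,0],[17,8],[20,3],[32,17],[33,4],[36,14],[42,0]]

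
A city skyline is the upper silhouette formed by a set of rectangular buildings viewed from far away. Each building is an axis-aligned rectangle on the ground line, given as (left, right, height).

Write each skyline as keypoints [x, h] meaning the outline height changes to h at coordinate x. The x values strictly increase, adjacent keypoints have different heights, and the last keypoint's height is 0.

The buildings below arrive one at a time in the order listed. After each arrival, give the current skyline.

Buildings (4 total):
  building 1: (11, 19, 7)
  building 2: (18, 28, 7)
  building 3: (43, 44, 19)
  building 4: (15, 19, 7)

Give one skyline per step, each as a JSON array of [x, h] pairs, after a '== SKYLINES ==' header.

== SKYLINES ==
[[11,7],[19,0]]
[[11,7],[28,0]]
[[11,7],[28,0],[43,19],[44,0]]
[[11,7],[28,0],[43,19],[44,0]]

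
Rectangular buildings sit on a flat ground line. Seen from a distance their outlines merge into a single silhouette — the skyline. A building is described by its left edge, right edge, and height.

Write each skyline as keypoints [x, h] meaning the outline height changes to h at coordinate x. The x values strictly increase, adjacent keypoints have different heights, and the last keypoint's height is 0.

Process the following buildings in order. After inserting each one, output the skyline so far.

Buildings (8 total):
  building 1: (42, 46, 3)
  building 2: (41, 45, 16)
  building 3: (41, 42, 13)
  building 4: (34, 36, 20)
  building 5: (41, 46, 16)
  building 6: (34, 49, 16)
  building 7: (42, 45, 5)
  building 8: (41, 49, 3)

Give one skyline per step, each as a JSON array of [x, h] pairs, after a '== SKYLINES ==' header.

== SKYLINES ==
[[42,3],[46,0]]
[[41,16],[45,3],[46,0]]
[[41,16],[45,3],[46,0]]
[[34,20],[36,0],[41,16],[45,3],[46,0]]
[[34,20],[36,0],[41,16],[46,0]]
[[34,20],[36,16],[49,0]]
[[34,20],[36,16],[49,0]]
[[34,20],[36,16],[49,0]]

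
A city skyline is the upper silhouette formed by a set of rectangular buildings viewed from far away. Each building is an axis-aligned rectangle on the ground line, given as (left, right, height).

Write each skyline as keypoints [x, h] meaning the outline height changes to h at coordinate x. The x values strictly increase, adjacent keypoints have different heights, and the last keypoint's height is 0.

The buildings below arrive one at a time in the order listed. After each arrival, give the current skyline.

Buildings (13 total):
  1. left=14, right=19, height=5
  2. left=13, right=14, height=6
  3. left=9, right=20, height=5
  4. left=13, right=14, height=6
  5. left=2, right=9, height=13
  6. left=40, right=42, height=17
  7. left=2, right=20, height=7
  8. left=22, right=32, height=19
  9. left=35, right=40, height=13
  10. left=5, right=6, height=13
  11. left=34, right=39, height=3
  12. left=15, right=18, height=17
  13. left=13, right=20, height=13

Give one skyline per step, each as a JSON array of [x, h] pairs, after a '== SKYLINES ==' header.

== SKYLINES ==
[[14,5],[19,0]]
[[13,6],[14,5],[19,0]]
[[9,5],[13,6],[14,5],[20,0]]
[[9,5],[13,6],[14,5],[20,0]]
[[2,13],[9,5],[13,6],[14,5],[20,0]]
[[2,13],[9,5],[13,6],[14,5],[20,0],[40,17],[42,0]]
[[2,13],[9,7],[20,0],[40,17],[42,0]]
[[2,13],[9,7],[20,0],[22,19],[32,0],[40,17],[42,0]]
[[2,13],[9,7],[20,0],[22,19],[32,0],[35,13],[40,17],[42,0]]
[[2,13],[9,7],[20,0],[22,19],[32,0],[35,13],[40,17],[42,0]]
[[2,13],[9,7],[20,0],[22,19],[32,0],[34,3],[35,13],[40,17],[42,0]]
[[2,13],[9,7],[15,17],[18,7],[20,0],[22,19],[32,0],[34,3],[35,13],[40,17],[42,0]]
[[2,13],[9,7],[13,13],[15,17],[18,13],[20,0],[22,19],[32,0],[34,3],[35,13],[40,17],[42,0]]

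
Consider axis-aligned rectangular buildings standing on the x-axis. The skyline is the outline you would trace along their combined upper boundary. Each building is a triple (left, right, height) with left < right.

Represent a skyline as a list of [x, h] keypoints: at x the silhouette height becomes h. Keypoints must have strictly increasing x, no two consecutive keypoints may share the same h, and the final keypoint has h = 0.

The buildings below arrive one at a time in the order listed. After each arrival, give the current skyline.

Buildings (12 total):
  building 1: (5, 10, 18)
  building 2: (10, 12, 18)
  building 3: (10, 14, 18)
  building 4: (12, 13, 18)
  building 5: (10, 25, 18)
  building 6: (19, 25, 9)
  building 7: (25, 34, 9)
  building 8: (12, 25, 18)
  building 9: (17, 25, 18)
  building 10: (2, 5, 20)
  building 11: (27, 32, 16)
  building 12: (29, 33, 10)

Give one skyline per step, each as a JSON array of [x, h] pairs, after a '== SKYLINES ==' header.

== SKYLINES ==
[[5,18],[10,0]]
[[5,18],[12,0]]
[[5,18],[14,0]]
[[5,18],[14,0]]
[[5,18],[25,0]]
[[5,18],[25,0]]
[[5,18],[25,9],[34,0]]
[[5,18],[25,9],[34,0]]
[[5,18],[25,9],[34,0]]
[[2,20],[5,18],[25,9],[34,0]]
[[2,20],[5,18],[25,9],[27,16],[32,9],[34,0]]
[[2,20],[5,18],[25,9],[27,16],[32,10],[33,9],[34,0]]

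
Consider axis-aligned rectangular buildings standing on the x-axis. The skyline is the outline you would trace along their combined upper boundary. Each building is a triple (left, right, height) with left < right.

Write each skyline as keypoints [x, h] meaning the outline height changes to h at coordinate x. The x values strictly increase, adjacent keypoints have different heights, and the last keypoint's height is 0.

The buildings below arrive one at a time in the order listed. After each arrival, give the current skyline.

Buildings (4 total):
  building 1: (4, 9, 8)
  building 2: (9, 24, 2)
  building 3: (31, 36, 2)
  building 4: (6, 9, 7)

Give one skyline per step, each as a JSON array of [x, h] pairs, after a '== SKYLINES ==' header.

== SKYLINES ==
[[4,8],[9,0]]
[[4,8],[9,2],[24,0]]
[[4,8],[9,2],[24,0],[31,2],[36,0]]
[[4,8],[9,2],[24,0],[31,2],[36,0]]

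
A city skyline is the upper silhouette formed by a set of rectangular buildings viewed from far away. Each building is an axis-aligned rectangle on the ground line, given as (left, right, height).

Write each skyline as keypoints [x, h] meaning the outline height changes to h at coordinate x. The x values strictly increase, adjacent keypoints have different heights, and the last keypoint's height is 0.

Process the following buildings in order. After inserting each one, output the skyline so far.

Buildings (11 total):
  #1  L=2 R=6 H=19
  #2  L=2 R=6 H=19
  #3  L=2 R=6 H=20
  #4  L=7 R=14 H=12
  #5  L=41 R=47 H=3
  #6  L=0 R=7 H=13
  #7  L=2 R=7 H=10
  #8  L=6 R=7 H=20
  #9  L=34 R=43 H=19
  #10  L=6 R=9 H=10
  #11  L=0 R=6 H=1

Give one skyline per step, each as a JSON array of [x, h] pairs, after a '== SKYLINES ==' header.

== SKYLINES ==
[[2,19],[6,0]]
[[2,19],[6,0]]
[[2,20],[6,0]]
[[2,20],[6,0],[7,12],[14,0]]
[[2,20],[6,0],[7,12],[14,0],[41,3],[47,0]]
[[0,13],[2,20],[6,13],[7,12],[14,0],[41,3],[47,0]]
[[0,13],[2,20],[6,13],[7,12],[14,0],[41,3],[47,0]]
[[0,13],[2,20],[7,12],[14,0],[41,3],[47,0]]
[[0,13],[2,20],[7,12],[14,0],[34,19],[43,3],[47,0]]
[[0,13],[2,20],[7,12],[14,0],[34,19],[43,3],[47,0]]
[[0,13],[2,20],[7,12],[14,0],[34,19],[43,3],[47,0]]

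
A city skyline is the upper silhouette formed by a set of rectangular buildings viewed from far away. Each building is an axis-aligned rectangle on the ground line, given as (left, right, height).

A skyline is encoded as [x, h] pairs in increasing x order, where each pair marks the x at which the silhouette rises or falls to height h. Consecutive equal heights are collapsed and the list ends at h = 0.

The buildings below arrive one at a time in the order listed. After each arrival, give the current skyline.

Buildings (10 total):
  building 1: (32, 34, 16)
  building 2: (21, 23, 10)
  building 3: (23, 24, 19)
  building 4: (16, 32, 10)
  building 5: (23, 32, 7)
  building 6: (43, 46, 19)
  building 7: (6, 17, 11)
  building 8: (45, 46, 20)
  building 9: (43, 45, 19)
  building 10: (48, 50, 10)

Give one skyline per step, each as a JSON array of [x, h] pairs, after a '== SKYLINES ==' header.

== SKYLINES ==
[[32,16],[34,0]]
[[21,10],[23,0],[32,16],[34,0]]
[[21,10],[23,19],[24,0],[32,16],[34,0]]
[[16,10],[23,19],[24,10],[32,16],[34,0]]
[[16,10],[23,19],[24,10],[32,16],[34,0]]
[[16,10],[23,19],[24,10],[32,16],[34,0],[43,19],[46,0]]
[[6,11],[17,10],[23,19],[24,10],[32,16],[34,0],[43,19],[46,0]]
[[6,11],[17,10],[23,19],[24,10],[32,16],[34,0],[43,19],[45,20],[46,0]]
[[6,11],[17,10],[23,19],[24,10],[32,16],[34,0],[43,19],[45,20],[46,0]]
[[6,11],[17,10],[23,19],[24,10],[32,16],[34,0],[43,19],[45,20],[46,0],[48,10],[50,0]]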